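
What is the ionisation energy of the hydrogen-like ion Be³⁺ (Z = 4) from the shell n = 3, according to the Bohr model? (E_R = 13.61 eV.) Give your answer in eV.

E_n = −E_R·Z²/n² = −13.61 × 4²/3² eV = -24.20 eV
Ionisation energy = −E_n = 24.20 eV

24.20 eV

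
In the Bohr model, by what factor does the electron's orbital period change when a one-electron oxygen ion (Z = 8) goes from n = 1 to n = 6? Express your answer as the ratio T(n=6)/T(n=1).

216

T ∝ Z^-2 · n^3; with Z fixed, T ∝ n^3.
T(n=6)/T(n=1) = (6/1)^3 = 216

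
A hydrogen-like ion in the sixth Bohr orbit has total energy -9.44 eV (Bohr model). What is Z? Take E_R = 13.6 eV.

5

E_n = −E_R Z²/n² ⇒ Z² = −E_n n²/E_R = 9.44 × 6² / 13.6 ≈ 24.99
Z = 5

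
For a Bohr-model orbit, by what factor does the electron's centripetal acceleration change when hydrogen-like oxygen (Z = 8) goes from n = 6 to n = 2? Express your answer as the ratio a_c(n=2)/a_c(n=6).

81

a_c ∝ Z^3 · n^-4; with Z fixed, a_c ∝ n^-4.
a_c(n=2)/a_c(n=6) = (2/6)^-4 = 81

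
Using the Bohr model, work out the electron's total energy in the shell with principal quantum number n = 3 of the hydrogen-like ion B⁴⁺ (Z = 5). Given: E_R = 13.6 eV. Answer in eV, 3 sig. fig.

-37.8 eV

E_n = −E_R·Z²/n² = −13.6 × 5²/3² = -37.8 eV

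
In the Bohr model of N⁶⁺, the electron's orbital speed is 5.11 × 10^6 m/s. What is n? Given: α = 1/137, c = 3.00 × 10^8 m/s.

3

v_n = Zαc/n ⇒ n = Zαc/v = 7 × 0.00730 × 3.00 × 10^8 / 5.11 × 10^6 ≈ 3.00
n = 3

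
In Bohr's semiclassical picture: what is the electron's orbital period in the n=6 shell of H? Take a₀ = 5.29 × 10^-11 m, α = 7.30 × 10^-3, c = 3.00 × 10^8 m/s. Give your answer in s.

3.28 × 10^-14 s

r = n²a₀/Z = 6²·5.29 × 10^-11/1 = 1.90 × 10^-9 m
v = Zαc/n = 1·0.00730·3.00 × 10^8/6 = 3.65 × 10^5 m/s
T = 2πr/v = 3.28 × 10^-14 s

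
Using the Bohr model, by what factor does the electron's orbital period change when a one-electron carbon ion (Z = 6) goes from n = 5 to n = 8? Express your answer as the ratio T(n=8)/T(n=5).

T ∝ Z^-2 · n^3; with Z fixed, T ∝ n^3.
T(n=8)/T(n=5) = (8/5)^3 = 512/125

512/125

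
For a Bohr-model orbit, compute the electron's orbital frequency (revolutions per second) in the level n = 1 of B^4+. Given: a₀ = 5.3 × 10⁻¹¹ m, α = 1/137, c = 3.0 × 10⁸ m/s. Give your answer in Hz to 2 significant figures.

1.6 × 10¹⁷ Hz

r = n²a₀/Z = 1.1 × 10⁻¹¹ m, v = Zαc/n = 1.1 × 10⁷ m/s
f = v/(2πr) = 1.6 × 10¹⁷ Hz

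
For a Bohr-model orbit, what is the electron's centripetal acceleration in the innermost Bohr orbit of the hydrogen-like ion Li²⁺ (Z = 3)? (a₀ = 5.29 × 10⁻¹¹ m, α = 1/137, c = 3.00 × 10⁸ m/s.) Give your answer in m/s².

2.45 × 10²⁴ m/s²

r = n²a₀/Z = 1.76 × 10⁻¹¹ m, v = Zαc/n = 6.57 × 10⁶ m/s
a = v²/r = (6.57 × 10⁶)² / 1.76 × 10⁻¹¹ = 2.45 × 10²⁴ m/s²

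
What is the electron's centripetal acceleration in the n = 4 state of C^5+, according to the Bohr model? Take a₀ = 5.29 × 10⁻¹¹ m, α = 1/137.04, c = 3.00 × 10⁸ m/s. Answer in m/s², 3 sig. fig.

7.64 × 10²² m/s²

r = n²a₀/Z = 1.41 × 10⁻¹⁰ m, v = Zαc/n = 3.28 × 10⁶ m/s
a = v²/r = (3.28 × 10⁶)² / 1.41 × 10⁻¹⁰ = 7.64 × 10²² m/s²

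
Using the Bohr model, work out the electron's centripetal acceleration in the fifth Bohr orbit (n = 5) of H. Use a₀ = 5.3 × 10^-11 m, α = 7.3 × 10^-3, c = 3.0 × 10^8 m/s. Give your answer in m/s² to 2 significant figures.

1.4 × 10^20 m/s²

r = n²a₀/Z = 1.3 × 10^-9 m, v = Zαc/n = 4.4 × 10^5 m/s
a = v²/r = (4.4 × 10^5)² / 1.3 × 10^-9 = 1.4 × 10^20 m/s²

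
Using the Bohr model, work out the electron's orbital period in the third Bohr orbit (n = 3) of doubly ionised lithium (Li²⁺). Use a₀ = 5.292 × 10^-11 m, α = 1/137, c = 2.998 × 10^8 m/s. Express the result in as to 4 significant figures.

r = n²a₀/Z = 3²·5.292 × 10^-11/3 = 1.588 × 10^-10 m
v = Zαc/n = 3·0.007299·2.998 × 10^8/3 = 2.188 × 10^6 m/s
T = 2πr/v = 4.558 × 10^-16 s = 455.8 as

455.8 as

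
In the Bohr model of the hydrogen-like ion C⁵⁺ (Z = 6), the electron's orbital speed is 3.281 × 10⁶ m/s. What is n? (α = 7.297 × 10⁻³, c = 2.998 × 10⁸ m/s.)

4

v_n = Zαc/n ⇒ n = Zαc/v = 6 × 0.007297 × 2.998 × 10⁸ / 3.281 × 10⁶ ≈ 4.00
n = 4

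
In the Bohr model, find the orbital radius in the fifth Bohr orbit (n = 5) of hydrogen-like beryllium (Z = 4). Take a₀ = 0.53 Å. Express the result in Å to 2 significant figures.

r_n = n²a₀/Z = 5² × 0.53 / 4
    = 25 × 0.53 / 4 = 3.3 Å

3.3 Å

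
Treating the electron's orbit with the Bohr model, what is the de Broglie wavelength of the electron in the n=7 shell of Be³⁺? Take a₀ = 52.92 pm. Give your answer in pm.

The Bohr quantisation condition is nλ = 2πr_n.
r_n = n²a₀/Z = 648.3 pm
λ = 2πr_n/n = 2π·648.3/7 = 581.9 pm

581.9 pm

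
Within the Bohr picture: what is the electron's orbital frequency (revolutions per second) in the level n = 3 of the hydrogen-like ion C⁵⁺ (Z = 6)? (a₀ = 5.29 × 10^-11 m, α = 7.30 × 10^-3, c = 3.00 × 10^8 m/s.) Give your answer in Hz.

r = n²a₀/Z = 7.94 × 10^-11 m, v = Zαc/n = 4.38 × 10^6 m/s
f = v/(2πr) = 8.79 × 10^15 Hz

8.79 × 10^15 Hz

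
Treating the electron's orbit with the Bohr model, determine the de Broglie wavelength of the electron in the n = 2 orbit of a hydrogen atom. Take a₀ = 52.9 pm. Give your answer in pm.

The Bohr quantisation condition is nλ = 2πr_n.
r_n = n²a₀/Z = 212 pm
λ = 2πr_n/n = 2π·212/2 = 665 pm

665 pm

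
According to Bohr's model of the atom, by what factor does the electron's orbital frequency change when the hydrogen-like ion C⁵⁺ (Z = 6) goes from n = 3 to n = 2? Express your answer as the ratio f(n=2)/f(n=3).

27/8

f ∝ Z^2 · n^-3; with Z fixed, f ∝ n^-3.
f(n=2)/f(n=3) = (2/3)^-3 = 27/8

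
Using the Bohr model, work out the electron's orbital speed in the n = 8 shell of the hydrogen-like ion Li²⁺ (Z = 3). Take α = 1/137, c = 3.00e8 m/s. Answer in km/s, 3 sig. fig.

v_n = Zαc/n = 3 × 0.00730 × 3.00e8 / 8
    = 821 km/s

821 km/s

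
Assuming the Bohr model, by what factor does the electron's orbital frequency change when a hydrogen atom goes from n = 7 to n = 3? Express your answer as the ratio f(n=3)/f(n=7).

f ∝ Z^2 · n^-3; with Z fixed, f ∝ n^-3.
f(n=3)/f(n=7) = (3/7)^-3 = 343/27

343/27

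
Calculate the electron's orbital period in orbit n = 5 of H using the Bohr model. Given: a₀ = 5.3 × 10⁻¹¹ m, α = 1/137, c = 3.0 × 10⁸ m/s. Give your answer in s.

1.9 × 10⁻¹⁴ s

r = n²a₀/Z = 5²·5.3 × 10⁻¹¹/1 = 1.3 × 10⁻⁹ m
v = Zαc/n = 1·0.0073·3.0 × 10⁸/5 = 4.4 × 10⁵ m/s
T = 2πr/v = 1.9 × 10⁻¹⁴ s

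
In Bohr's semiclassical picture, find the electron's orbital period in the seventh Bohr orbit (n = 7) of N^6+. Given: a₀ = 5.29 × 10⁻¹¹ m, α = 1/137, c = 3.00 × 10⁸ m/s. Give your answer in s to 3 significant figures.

1.06 × 10⁻¹⁵ s

r = n²a₀/Z = 7²·5.29 × 10⁻¹¹/7 = 3.70 × 10⁻¹⁰ m
v = Zαc/n = 7·0.00730·3.00 × 10⁸/7 = 2.19 × 10⁶ m/s
T = 2πr/v = 1.06 × 10⁻¹⁵ s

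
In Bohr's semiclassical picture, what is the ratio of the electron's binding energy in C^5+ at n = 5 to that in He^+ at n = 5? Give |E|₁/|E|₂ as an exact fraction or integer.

9

|E| ∝ Z^2 · n^-2
|E|₁/|E|₂ = (6/2)^2 · (5/5)^-2 = 9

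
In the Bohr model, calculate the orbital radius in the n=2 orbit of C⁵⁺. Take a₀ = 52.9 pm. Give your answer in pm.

35.3 pm

r_n = n²a₀/Z = 2² × 52.9 / 6
    = 4 × 52.9 / 6 = 35.3 pm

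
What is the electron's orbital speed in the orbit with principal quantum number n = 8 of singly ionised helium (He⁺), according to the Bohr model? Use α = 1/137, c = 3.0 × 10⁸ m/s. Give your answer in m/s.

5.5 × 10⁵ m/s

v_n = Zαc/n = 2 × 0.0073 × 3.0 × 10⁸ / 8
    = 5.5 × 10⁵ m/s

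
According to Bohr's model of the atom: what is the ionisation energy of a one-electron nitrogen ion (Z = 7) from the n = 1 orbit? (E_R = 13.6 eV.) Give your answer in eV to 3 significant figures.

666 eV

E_n = −E_R·Z²/n² = −13.6 × 7²/1² eV = -666 eV
Ionisation energy = −E_n = 666 eV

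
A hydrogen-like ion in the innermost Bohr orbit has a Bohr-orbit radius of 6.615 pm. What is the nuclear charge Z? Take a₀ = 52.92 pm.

r_n = n²a₀/Z ⇒ Z = n²a₀/r = 1² × 52.92 / 6.615 ≈ 8.00
Z = 8

8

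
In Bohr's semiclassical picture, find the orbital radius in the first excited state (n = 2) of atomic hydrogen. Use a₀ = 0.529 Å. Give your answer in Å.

r_n = n²a₀/Z = 2² × 0.529 / 1
    = 4 × 0.529 / 1 = 2.12 Å

2.12 Å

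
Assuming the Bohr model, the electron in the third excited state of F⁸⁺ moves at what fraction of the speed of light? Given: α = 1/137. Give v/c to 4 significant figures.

0.01642

v_n = Zαc/n, so v/c = Zα/n = 9 × 0.007299 / 4 = 0.01642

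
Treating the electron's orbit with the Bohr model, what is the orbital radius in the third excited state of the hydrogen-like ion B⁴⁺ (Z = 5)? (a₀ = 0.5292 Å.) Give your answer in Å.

r_n = n²a₀/Z = 4² × 0.5292 / 5
    = 16 × 0.5292 / 5 = 1.693 Å

1.693 Å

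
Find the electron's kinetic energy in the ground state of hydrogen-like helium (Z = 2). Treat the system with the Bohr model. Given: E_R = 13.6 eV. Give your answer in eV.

For a Coulomb orbit the virial theorem gives K = −E_n.
E_n = −E_R·Z²/n², so K = E_R·Z²/n² = 13.6 × 2²/1² = 54.4 eV

54.4 eV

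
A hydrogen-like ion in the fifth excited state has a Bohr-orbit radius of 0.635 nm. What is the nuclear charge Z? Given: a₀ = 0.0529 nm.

r_n = n²a₀/Z ⇒ Z = n²a₀/r = 6² × 0.0529 / 0.635 ≈ 3.00
Z = 3

3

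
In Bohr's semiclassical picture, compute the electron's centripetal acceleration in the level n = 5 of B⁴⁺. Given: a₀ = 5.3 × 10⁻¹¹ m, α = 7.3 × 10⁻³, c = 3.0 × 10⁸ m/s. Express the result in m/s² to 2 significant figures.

r = n²a₀/Z = 2.6 × 10⁻¹⁰ m, v = Zαc/n = 2.2 × 10⁶ m/s
a = v²/r = (2.2 × 10⁶)² / 2.6 × 10⁻¹⁰ = 1.8 × 10²² m/s²

1.8 × 10²² m/s²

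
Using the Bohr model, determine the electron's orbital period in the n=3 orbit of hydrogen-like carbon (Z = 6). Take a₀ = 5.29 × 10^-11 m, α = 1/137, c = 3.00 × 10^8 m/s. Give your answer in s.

1.14 × 10^-16 s

r = n²a₀/Z = 3²·5.29 × 10^-11/6 = 7.94 × 10^-11 m
v = Zαc/n = 6·0.00730·3.00 × 10^8/3 = 4.38 × 10^6 m/s
T = 2πr/v = 1.14 × 10^-16 s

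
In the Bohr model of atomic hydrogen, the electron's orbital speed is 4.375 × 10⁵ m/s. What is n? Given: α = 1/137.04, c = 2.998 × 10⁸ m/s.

v_n = Zαc/n ⇒ n = Zαc/v = 1 × 0.007297 × 2.998 × 10⁸ / 4.375 × 10⁵ ≈ 5.00
n = 5

5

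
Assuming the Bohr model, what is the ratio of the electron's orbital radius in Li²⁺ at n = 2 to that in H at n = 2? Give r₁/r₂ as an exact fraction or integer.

r ∝ Z^-1 · n^2
r₁/r₂ = (3/1)^-1 · (2/2)^2 = 1/3

1/3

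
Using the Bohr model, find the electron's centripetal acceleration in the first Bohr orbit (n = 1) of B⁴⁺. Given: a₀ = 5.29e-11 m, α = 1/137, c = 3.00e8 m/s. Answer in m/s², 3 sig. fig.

r = n²a₀/Z = 1.06e-11 m, v = Zαc/n = 1.09e7 m/s
a = v²/r = (1.09e7)² / 1.06e-11 = 1.13e25 m/s²

1.13e25 m/s²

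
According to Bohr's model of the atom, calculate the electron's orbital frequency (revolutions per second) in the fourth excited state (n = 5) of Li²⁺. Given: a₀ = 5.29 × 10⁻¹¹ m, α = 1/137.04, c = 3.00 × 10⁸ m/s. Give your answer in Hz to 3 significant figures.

4.74 × 10¹⁴ Hz

r = n²a₀/Z = 4.41 × 10⁻¹⁰ m, v = Zαc/n = 1.31 × 10⁶ m/s
f = v/(2πr) = 4.74 × 10¹⁴ Hz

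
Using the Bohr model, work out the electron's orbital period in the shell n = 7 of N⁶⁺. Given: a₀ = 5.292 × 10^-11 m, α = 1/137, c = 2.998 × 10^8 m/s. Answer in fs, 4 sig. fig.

r = n²a₀/Z = 7²·5.292 × 10^-11/7 = 3.704 × 10^-10 m
v = Zαc/n = 7·0.007299·2.998 × 10^8/7 = 2.188 × 10^6 m/s
T = 2πr/v = 1.064 × 10^-15 s = 1.064 fs

1.064 fs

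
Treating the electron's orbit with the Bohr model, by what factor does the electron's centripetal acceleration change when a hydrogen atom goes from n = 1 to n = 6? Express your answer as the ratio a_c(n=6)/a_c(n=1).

a_c ∝ Z^3 · n^-4; with Z fixed, a_c ∝ n^-4.
a_c(n=6)/a_c(n=1) = (6/1)^-4 = 1/1296

1/1296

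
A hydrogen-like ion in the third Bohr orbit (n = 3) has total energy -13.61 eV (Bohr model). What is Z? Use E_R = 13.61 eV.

E_n = −E_R Z²/n² ⇒ Z² = −E_n n²/E_R = 13.61 × 3² / 13.61 ≈ 9.00
Z = 3

3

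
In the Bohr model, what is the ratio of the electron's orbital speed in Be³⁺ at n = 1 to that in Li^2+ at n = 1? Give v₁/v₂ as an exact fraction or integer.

v ∝ Z^1 · n^-1
v₁/v₂ = (4/3)^1 · (1/1)^-1 = 4/3

4/3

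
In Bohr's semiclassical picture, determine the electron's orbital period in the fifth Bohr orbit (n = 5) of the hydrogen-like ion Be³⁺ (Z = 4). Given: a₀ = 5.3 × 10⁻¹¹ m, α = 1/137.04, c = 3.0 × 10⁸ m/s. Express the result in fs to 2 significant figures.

1.2 fs

r = n²a₀/Z = 5²·5.3 × 10⁻¹¹/4 = 3.3 × 10⁻¹⁰ m
v = Zαc/n = 4·0.0073·3.0 × 10⁸/5 = 1.8 × 10⁶ m/s
T = 2πr/v = 1.2 × 10⁻¹⁵ s = 1.2 fs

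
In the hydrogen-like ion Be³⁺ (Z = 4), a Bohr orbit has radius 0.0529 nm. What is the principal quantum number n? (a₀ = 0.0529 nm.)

r_n = n²a₀/Z ⇒ n² = rZ/a₀ = 0.0529 × 4 / 0.0529 ≈ 4.00
n = 2

2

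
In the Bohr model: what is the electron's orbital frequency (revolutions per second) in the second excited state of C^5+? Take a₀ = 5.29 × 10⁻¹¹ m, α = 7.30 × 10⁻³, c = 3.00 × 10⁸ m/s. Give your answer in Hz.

8.79 × 10¹⁵ Hz

r = n²a₀/Z = 7.94 × 10⁻¹¹ m, v = Zαc/n = 4.38 × 10⁶ m/s
f = v/(2πr) = 8.79 × 10¹⁵ Hz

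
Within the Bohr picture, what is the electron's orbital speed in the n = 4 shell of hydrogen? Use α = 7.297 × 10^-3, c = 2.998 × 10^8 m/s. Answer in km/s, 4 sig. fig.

v_n = Zαc/n = 1 × 0.007297 × 2.998 × 10^8 / 4
    = 546.9 km/s

546.9 km/s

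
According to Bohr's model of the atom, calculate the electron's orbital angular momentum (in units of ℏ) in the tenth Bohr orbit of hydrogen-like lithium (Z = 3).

L_n = nℏ, so L/ℏ = n = 10.

10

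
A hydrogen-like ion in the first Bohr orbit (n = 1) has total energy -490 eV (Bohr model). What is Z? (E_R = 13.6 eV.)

E_n = −E_R Z²/n² ⇒ Z² = −E_n n²/E_R = 490 × 1² / 13.6 ≈ 36.03
Z = 6

6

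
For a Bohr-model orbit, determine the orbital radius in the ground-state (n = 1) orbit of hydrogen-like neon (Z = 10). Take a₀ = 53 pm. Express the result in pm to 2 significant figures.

r_n = n²a₀/Z = 1² × 53 / 10
    = 1 × 53 / 10 = 5.3 pm

5.3 pm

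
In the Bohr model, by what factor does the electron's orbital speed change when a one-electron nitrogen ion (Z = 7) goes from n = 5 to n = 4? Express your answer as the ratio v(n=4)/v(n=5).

v ∝ Z^1 · n^-1; with Z fixed, v ∝ n^-1.
v(n=4)/v(n=5) = (4/5)^-1 = 5/4

5/4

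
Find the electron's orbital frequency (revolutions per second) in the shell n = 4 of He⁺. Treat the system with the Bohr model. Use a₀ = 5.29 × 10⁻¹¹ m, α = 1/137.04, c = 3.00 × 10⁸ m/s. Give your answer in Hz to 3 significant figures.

r = n²a₀/Z = 4.23 × 10⁻¹⁰ m, v = Zαc/n = 1.09 × 10⁶ m/s
f = v/(2πr) = 4.12 × 10¹⁴ Hz

4.12 × 10¹⁴ Hz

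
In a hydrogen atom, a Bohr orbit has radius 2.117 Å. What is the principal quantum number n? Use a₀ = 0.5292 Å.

r_n = n²a₀/Z ⇒ n² = rZ/a₀ = 2.117 × 1 / 0.5292 ≈ 4.00
n = 2

2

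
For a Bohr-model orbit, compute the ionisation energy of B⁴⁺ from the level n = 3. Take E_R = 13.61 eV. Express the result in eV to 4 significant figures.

E_n = −E_R·Z²/n² = −13.61 × 5²/3² eV = -37.81 eV
Ionisation energy = −E_n = 37.81 eV

37.81 eV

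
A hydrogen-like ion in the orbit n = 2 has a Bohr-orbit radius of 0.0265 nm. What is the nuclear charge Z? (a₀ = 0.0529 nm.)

8

r_n = n²a₀/Z ⇒ Z = n²a₀/r = 2² × 0.0529 / 0.0265 ≈ 7.98
Z = 8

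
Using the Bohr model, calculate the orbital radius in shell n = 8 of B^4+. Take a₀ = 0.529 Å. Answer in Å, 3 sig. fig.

r_n = n²a₀/Z = 8² × 0.529 / 5
    = 64 × 0.529 / 5 = 6.77 Å

6.77 Å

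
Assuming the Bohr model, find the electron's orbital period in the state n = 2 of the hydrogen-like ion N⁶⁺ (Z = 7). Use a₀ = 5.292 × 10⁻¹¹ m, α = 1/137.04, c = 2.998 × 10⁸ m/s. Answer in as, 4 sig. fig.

24.81 as

r = n²a₀/Z = 2²·5.292 × 10⁻¹¹/7 = 3.024 × 10⁻¹¹ m
v = Zαc/n = 7·0.007297·2.998 × 10⁸/2 = 7.657 × 10⁶ m/s
T = 2πr/v = 2.481 × 10⁻¹⁷ s = 24.81 as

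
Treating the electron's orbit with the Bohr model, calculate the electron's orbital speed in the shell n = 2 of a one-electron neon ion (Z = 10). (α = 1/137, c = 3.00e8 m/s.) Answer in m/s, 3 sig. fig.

1.09e7 m/s

v_n = Zαc/n = 10 × 0.00730 × 3.00e8 / 2
    = 1.09e7 m/s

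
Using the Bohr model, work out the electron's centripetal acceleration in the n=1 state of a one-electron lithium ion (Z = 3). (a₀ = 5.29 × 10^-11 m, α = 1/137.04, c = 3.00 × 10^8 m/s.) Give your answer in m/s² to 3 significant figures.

r = n²a₀/Z = 1.76 × 10^-11 m, v = Zαc/n = 6.57 × 10^6 m/s
a = v²/r = (6.57 × 10^6)² / 1.76 × 10^-11 = 2.45 × 10^24 m/s²

2.45 × 10^24 m/s²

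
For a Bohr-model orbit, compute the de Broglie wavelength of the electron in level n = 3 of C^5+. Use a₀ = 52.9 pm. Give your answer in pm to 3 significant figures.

The Bohr quantisation condition is nλ = 2πr_n.
r_n = n²a₀/Z = 79.3 pm
λ = 2πr_n/n = 2π·79.3/3 = 166 pm

166 pm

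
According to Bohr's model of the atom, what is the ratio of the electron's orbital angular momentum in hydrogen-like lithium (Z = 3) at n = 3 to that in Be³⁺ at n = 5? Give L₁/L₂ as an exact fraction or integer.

3/5

L = nℏ is independent of Z.
L₁/L₂ = n₁/n₂ = 3/5 = 3/5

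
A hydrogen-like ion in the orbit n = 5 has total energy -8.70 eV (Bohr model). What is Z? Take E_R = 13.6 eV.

E_n = −E_R Z²/n² ⇒ Z² = −E_n n²/E_R = 8.70 × 5² / 13.6 ≈ 15.99
Z = 4

4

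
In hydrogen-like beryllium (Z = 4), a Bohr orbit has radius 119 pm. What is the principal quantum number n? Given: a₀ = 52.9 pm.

3

r_n = n²a₀/Z ⇒ n² = rZ/a₀ = 119 × 4 / 52.9 ≈ 9.00
n = 3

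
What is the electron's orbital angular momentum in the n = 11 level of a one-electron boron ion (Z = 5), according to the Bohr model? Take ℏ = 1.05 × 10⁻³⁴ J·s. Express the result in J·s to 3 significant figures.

L_n = nℏ = 11 × 1.05 × 10⁻³⁴ = 1.16 × 10⁻³³ J·s

1.16 × 10⁻³³ J·s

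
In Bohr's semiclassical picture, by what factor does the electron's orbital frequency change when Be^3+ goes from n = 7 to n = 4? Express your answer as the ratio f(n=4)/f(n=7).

343/64

f ∝ Z^2 · n^-3; with Z fixed, f ∝ n^-3.
f(n=4)/f(n=7) = (4/7)^-3 = 343/64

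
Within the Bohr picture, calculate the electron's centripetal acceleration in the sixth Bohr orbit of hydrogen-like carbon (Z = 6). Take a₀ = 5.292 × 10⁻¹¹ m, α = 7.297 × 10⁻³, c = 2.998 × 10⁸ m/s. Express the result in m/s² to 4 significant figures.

r = n²a₀/Z = 3.175 × 10⁻¹⁰ m, v = Zαc/n = 2.188 × 10⁶ m/s
a = v²/r = (2.188 × 10⁶)² / 3.175 × 10⁻¹⁰ = 1.507 × 10²² m/s²

1.507 × 10²² m/s²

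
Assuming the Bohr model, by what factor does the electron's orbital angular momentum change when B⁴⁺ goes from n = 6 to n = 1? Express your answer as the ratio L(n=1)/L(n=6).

1/6

L = nℏ depends only on n, so L ∝ n.
L(n=1)/L(n=6) = (1/6)^1 = 1/6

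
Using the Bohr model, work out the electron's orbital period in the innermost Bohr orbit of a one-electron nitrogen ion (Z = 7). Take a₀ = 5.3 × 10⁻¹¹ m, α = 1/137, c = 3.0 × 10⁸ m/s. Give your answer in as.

3.1 as

r = n²a₀/Z = 1²·5.3 × 10⁻¹¹/7 = 7.6 × 10⁻¹² m
v = Zαc/n = 7·0.0073·3.0 × 10⁸/1 = 1.5 × 10⁷ m/s
T = 2πr/v = 3.1 × 10⁻¹⁸ s = 3.1 as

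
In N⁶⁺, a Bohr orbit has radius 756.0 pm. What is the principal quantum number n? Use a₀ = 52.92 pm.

r_n = n²a₀/Z ⇒ n² = rZ/a₀ = 756.0 × 7 / 52.92 ≈ 100.00
n = 10

10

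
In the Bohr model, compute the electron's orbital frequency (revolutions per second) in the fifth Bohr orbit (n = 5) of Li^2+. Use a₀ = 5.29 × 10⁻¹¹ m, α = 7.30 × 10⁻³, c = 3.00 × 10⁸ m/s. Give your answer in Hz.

r = n²a₀/Z = 4.41 × 10⁻¹⁰ m, v = Zαc/n = 1.31 × 10⁶ m/s
f = v/(2πr) = 4.74 × 10¹⁴ Hz

4.74 × 10¹⁴ Hz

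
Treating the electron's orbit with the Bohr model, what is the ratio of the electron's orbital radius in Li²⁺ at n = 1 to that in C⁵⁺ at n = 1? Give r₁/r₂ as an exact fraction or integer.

2

r ∝ Z^-1 · n^2
r₁/r₂ = (3/6)^-1 · (1/1)^2 = 2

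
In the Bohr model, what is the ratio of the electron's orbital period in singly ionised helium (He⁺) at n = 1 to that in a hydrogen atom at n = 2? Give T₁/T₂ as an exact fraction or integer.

T ∝ Z^-2 · n^3
T₁/T₂ = (2/1)^-2 · (1/2)^3 = 1/32

1/32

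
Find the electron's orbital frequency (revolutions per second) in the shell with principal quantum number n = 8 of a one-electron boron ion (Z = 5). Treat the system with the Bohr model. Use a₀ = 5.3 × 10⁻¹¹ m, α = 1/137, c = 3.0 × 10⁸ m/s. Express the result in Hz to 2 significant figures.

3.2 × 10¹⁴ Hz

r = n²a₀/Z = 6.8 × 10⁻¹⁰ m, v = Zαc/n = 1.4 × 10⁶ m/s
f = v/(2πr) = 3.2 × 10¹⁴ Hz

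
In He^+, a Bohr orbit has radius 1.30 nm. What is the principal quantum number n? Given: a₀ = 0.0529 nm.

7

r_n = n²a₀/Z ⇒ n² = rZ/a₀ = 1.30 × 2 / 0.0529 ≈ 49.15
n = 7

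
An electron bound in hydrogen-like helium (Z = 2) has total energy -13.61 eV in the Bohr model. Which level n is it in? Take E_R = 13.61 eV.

E_n = −E_R Z²/n² ⇒ n² = E_R Z²/(−E_n) = 13.61 × 2² / 13.61 ≈ 4.00
n = 2

2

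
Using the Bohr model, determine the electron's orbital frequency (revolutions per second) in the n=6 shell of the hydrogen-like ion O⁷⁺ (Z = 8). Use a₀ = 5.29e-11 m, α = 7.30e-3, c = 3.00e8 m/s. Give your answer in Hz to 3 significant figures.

r = n²a₀/Z = 2.38e-10 m, v = Zαc/n = 2.92e6 m/s
f = v/(2πr) = 1.95e15 Hz

1.95e15 Hz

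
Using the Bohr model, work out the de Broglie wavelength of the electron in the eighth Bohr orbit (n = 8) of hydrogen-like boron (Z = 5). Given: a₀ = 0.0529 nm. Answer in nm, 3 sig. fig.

0.532 nm

The Bohr quantisation condition is nλ = 2πr_n.
r_n = n²a₀/Z = 0.677 nm
λ = 2πr_n/n = 2π·0.677/8 = 0.532 nm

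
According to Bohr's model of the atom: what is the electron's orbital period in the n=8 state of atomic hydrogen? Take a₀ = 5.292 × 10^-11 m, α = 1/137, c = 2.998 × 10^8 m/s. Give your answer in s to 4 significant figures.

7.780 × 10^-14 s

r = n²a₀/Z = 8²·5.292 × 10^-11/1 = 3.387 × 10^-9 m
v = Zαc/n = 1·0.007299·2.998 × 10^8/8 = 2.735 × 10^5 m/s
T = 2πr/v = 7.780 × 10^-14 s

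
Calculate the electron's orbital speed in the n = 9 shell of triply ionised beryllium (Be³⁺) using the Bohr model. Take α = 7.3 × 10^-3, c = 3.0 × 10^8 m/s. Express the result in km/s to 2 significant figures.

v_n = Zαc/n = 4 × 0.0073 × 3.0 × 10^8 / 9
    = 970 km/s

970 km/s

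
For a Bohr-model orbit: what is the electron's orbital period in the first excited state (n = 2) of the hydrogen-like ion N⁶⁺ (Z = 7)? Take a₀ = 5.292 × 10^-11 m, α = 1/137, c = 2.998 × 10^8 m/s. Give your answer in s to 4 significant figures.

2.481 × 10^-17 s

r = n²a₀/Z = 2²·5.292 × 10^-11/7 = 3.024 × 10^-11 m
v = Zαc/n = 7·0.007299·2.998 × 10^8/2 = 7.659 × 10^6 m/s
T = 2πr/v = 2.481 × 10^-17 s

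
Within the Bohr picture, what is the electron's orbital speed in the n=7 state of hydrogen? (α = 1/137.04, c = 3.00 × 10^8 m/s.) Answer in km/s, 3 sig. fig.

v_n = Zαc/n = 1 × 0.00730 × 3.00 × 10^8 / 7
    = 313 km/s

313 km/s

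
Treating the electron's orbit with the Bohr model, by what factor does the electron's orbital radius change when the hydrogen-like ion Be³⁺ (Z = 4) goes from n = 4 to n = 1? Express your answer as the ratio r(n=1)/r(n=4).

1/16

r ∝ Z^-1 · n^2; with Z fixed, r ∝ n^2.
r(n=1)/r(n=4) = (1/4)^2 = 1/16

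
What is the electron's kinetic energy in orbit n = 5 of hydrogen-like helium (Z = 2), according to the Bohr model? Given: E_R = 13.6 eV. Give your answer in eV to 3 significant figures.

For a Coulomb orbit the virial theorem gives K = −E_n.
E_n = −E_R·Z²/n², so K = E_R·Z²/n² = 13.6 × 2²/5² = 2.18 eV

2.18 eV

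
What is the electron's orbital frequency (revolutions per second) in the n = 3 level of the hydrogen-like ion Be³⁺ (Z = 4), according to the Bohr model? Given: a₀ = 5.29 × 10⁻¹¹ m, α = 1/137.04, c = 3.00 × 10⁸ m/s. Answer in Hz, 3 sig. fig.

3.90 × 10¹⁵ Hz

r = n²a₀/Z = 1.19 × 10⁻¹⁰ m, v = Zαc/n = 2.92 × 10⁶ m/s
f = v/(2πr) = 3.90 × 10¹⁵ Hz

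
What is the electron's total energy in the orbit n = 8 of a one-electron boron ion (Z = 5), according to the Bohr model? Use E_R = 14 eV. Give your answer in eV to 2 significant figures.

E_n = −E_R·Z²/n² = −14 × 5²/8² = -5.5 eV

-5.5 eV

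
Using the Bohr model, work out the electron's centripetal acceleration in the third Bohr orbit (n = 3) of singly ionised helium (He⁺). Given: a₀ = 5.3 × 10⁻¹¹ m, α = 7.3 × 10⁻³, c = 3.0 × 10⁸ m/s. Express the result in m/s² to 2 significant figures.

r = n²a₀/Z = 2.4 × 10⁻¹⁰ m, v = Zαc/n = 1.5 × 10⁶ m/s
a = v²/r = (1.5 × 10⁶)² / 2.4 × 10⁻¹⁰ = 8.9 × 10²¹ m/s²

8.9 × 10²¹ m/s²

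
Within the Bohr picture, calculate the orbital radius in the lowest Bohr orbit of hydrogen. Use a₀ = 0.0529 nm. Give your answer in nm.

0.0529 nm

r_n = n²a₀/Z = 1² × 0.0529 / 1
    = 1 × 0.0529 / 1 = 0.0529 nm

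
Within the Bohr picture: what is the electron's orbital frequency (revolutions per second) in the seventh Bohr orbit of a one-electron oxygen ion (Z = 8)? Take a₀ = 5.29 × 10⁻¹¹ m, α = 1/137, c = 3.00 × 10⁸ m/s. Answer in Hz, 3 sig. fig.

1.23 × 10¹⁵ Hz

r = n²a₀/Z = 3.24 × 10⁻¹⁰ m, v = Zαc/n = 2.50 × 10⁶ m/s
f = v/(2πr) = 1.23 × 10¹⁵ Hz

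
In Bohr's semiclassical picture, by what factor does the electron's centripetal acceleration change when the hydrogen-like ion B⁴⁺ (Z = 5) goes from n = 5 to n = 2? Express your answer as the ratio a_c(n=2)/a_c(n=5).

625/16

a_c ∝ Z^3 · n^-4; with Z fixed, a_c ∝ n^-4.
a_c(n=2)/a_c(n=5) = (2/5)^-4 = 625/16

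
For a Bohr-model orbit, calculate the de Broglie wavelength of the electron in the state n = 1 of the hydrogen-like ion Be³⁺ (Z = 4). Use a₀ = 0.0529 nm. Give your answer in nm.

0.0831 nm

The Bohr quantisation condition is nλ = 2πr_n.
r_n = n²a₀/Z = 0.0132 nm
λ = 2πr_n/n = 2π·0.0132/1 = 0.0831 nm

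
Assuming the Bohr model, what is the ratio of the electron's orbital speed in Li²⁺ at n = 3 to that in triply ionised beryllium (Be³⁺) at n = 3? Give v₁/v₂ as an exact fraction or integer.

3/4

v ∝ Z^1 · n^-1
v₁/v₂ = (3/4)^1 · (3/3)^-1 = 3/4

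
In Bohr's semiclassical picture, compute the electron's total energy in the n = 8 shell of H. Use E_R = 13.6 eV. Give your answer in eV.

E_n = −E_R·Z²/n² = −13.6 × 1²/8² = -0.212 eV

-0.212 eV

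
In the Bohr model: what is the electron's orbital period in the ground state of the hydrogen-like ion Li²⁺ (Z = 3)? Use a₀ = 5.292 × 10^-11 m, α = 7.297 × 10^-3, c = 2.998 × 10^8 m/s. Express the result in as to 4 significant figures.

r = n²a₀/Z = 1²·5.292 × 10^-11/3 = 1.764 × 10^-11 m
v = Zαc/n = 3·0.007297·2.998 × 10^8/1 = 6.563 × 10^6 m/s
T = 2πr/v = 1.689 × 10^-17 s = 16.89 as

16.89 as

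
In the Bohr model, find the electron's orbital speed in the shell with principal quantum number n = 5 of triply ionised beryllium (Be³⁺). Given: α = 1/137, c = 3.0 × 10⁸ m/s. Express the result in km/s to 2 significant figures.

1800 km/s

v_n = Zαc/n = 4 × 0.0073 × 3.0 × 10⁸ / 5
    = 1800 km/s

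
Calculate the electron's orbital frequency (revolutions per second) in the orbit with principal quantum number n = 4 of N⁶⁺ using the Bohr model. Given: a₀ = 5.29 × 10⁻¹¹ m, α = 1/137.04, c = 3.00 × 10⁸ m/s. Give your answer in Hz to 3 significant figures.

r = n²a₀/Z = 1.21 × 10⁻¹⁰ m, v = Zαc/n = 3.83 × 10⁶ m/s
f = v/(2πr) = 5.04 × 10¹⁵ Hz

5.04 × 10¹⁵ Hz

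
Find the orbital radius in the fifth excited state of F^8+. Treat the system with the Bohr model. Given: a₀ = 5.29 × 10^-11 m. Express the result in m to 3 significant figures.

r_n = n²a₀/Z = 6² × 5.29 × 10^-11 / 9
    = 36 × 5.29 × 10^-11 / 9 = 2.12 × 10^-10 m

2.12 × 10^-10 m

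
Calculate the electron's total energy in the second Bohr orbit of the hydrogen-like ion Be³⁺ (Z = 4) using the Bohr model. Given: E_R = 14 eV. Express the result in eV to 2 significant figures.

-56 eV

E_n = −E_R·Z²/n² = −14 × 4²/2² = -56 eV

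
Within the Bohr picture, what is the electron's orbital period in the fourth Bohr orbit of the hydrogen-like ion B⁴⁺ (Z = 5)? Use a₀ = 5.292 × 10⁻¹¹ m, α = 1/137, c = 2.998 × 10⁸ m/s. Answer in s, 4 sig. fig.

3.890 × 10⁻¹⁶ s

r = n²a₀/Z = 4²·5.292 × 10⁻¹¹/5 = 1.693 × 10⁻¹⁰ m
v = Zαc/n = 5·0.007299·2.998 × 10⁸/4 = 2.735 × 10⁶ m/s
T = 2πr/v = 3.890 × 10⁻¹⁶ s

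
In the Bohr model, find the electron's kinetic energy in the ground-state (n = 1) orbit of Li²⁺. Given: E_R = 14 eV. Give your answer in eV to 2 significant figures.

For a Coulomb orbit the virial theorem gives K = −E_n.
E_n = −E_R·Z²/n², so K = E_R·Z²/n² = 14 × 3²/1² = 130 eV

130 eV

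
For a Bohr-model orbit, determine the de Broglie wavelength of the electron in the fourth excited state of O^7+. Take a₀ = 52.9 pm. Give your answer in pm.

208 pm

The Bohr quantisation condition is nλ = 2πr_n.
r_n = n²a₀/Z = 165 pm
λ = 2πr_n/n = 2π·165/5 = 208 pm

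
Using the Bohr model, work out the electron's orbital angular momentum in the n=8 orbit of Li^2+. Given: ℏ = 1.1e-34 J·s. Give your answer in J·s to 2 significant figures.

8.8e-34 J·s

L_n = nℏ = 8 × 1.1e-34 = 8.8e-34 J·s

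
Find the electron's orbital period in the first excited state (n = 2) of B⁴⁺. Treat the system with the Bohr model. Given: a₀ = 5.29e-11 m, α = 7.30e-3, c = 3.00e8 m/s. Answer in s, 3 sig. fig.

4.86e-17 s

r = n²a₀/Z = 2²·5.29e-11/5 = 4.23e-11 m
v = Zαc/n = 5·0.00730·3.00e8/2 = 5.47e6 m/s
T = 2πr/v = 4.86e-17 s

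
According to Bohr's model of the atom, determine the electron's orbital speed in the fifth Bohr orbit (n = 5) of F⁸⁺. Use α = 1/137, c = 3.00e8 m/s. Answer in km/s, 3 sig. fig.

3940 km/s

v_n = Zαc/n = 9 × 0.00730 × 3.00e8 / 5
    = 3940 km/s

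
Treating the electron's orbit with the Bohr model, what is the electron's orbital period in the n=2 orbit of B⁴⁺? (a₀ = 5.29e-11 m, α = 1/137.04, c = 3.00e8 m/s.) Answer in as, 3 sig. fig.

r = n²a₀/Z = 2²·5.29e-11/5 = 4.23e-11 m
v = Zαc/n = 5·0.00730·3.00e8/2 = 5.47e6 m/s
T = 2πr/v = 4.86e-17 s = 48.6 as

48.6 as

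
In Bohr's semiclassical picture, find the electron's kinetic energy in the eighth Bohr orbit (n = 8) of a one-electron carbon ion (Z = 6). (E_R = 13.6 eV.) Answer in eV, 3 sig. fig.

7.65 eV

For a Coulomb orbit the virial theorem gives K = −E_n.
E_n = −E_R·Z²/n², so K = E_R·Z²/n² = 13.6 × 6²/8² = 7.65 eV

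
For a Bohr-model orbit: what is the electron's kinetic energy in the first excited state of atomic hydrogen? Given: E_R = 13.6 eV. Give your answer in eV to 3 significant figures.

3.40 eV

For a Coulomb orbit the virial theorem gives K = −E_n.
E_n = −E_R·Z²/n², so K = E_R·Z²/n² = 13.6 × 1²/2² = 3.40 eV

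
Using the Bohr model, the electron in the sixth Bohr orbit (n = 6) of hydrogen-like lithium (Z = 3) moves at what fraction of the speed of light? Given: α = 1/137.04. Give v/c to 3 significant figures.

0.00365

v_n = Zαc/n, so v/c = Zα/n = 3 × 0.00730 / 6 = 0.00365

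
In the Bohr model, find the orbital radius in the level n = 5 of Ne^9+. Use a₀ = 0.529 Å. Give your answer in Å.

1.32 Å

r_n = n²a₀/Z = 5² × 0.529 / 10
    = 25 × 0.529 / 10 = 1.32 Å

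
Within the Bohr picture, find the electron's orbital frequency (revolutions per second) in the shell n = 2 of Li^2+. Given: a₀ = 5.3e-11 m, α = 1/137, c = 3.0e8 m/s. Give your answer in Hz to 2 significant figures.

7.4e15 Hz

r = n²a₀/Z = 7.1e-11 m, v = Zαc/n = 3.3e6 m/s
f = v/(2πr) = 7.4e15 Hz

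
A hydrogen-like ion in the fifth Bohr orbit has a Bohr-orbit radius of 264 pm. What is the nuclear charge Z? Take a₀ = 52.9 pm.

r_n = n²a₀/Z ⇒ Z = n²a₀/r = 5² × 52.9 / 264 ≈ 5.01
Z = 5

5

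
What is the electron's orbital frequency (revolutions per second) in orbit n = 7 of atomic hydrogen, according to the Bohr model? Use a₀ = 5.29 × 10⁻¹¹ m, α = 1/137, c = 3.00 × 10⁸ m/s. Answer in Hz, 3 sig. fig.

1.92 × 10¹³ Hz

r = n²a₀/Z = 2.59 × 10⁻⁹ m, v = Zαc/n = 3.13 × 10⁵ m/s
f = v/(2πr) = 1.92 × 10¹³ Hz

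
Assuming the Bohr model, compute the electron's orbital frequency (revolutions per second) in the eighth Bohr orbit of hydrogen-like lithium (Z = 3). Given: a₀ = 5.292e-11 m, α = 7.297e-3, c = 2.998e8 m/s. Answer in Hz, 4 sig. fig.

1.157e14 Hz

r = n²a₀/Z = 1.129e-9 m, v = Zαc/n = 8.204e5 m/s
f = v/(2πr) = 1.157e14 Hz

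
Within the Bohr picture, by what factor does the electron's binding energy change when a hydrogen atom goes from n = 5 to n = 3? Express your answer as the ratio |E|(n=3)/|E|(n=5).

25/9

|E| ∝ Z^2 · n^-2; with Z fixed, |E| ∝ n^-2.
|E|(n=3)/|E|(n=5) = (3/5)^-2 = 25/9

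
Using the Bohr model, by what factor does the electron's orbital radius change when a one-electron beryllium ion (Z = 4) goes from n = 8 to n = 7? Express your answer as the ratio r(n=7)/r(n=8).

49/64

r ∝ Z^-1 · n^2; with Z fixed, r ∝ n^2.
r(n=7)/r(n=8) = (7/8)^2 = 49/64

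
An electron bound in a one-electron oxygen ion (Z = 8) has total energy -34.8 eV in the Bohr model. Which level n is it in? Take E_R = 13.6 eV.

5

E_n = −E_R Z²/n² ⇒ n² = E_R Z²/(−E_n) = 13.6 × 8² / 34.8 ≈ 25.01
n = 5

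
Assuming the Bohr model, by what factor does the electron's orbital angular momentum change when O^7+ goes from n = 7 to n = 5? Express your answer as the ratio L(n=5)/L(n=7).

5/7

L = nℏ depends only on n, so L ∝ n.
L(n=5)/L(n=7) = (5/7)^1 = 5/7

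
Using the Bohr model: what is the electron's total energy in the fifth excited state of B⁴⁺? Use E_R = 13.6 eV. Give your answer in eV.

-9.44 eV

E_n = −E_R·Z²/n² = −13.6 × 5²/6² = -9.44 eV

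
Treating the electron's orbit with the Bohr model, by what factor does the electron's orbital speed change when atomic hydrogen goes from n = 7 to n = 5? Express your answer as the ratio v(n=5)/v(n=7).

7/5

v ∝ Z^1 · n^-1; with Z fixed, v ∝ n^-1.
v(n=5)/v(n=7) = (5/7)^-1 = 7/5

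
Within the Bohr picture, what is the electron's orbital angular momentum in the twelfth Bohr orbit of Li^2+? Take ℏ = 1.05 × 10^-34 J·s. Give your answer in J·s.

1.26 × 10^-33 J·s

L_n = nℏ = 12 × 1.05 × 10^-34 = 1.26 × 10^-33 J·s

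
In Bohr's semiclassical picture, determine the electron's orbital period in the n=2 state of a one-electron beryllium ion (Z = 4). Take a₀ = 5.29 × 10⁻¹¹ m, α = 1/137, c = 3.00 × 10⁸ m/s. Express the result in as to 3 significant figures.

75.9 as

r = n²a₀/Z = 2²·5.29 × 10⁻¹¹/4 = 5.29 × 10⁻¹¹ m
v = Zαc/n = 4·0.00730·3.00 × 10⁸/2 = 4.38 × 10⁶ m/s
T = 2πr/v = 7.59 × 10⁻¹⁷ s = 75.9 as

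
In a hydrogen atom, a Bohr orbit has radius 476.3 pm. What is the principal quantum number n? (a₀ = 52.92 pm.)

3

r_n = n²a₀/Z ⇒ n² = rZ/a₀ = 476.3 × 1 / 52.92 ≈ 9.00
n = 3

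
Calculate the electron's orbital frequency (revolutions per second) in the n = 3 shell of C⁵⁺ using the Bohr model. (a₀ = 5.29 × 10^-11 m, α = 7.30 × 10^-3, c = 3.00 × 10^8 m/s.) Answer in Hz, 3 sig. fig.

8.79 × 10^15 Hz

r = n²a₀/Z = 7.94 × 10^-11 m, v = Zαc/n = 4.38 × 10^6 m/s
f = v/(2πr) = 8.79 × 10^15 Hz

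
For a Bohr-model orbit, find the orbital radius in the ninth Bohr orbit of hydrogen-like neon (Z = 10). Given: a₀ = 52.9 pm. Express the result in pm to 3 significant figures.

r_n = n²a₀/Z = 9² × 52.9 / 10
    = 81 × 52.9 / 10 = 428 pm

428 pm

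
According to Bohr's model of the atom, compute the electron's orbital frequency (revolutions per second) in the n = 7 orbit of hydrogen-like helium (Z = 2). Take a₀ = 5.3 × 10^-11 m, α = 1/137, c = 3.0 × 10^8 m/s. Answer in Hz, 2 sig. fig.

7.7 × 10^13 Hz

r = n²a₀/Z = 1.3 × 10^-9 m, v = Zαc/n = 6.3 × 10^5 m/s
f = v/(2πr) = 7.7 × 10^13 Hz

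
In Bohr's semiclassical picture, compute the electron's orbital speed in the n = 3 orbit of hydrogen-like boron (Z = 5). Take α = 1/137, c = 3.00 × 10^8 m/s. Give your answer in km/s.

v_n = Zαc/n = 5 × 0.00730 × 3.00 × 10^8 / 3
    = 3650 km/s

3650 km/s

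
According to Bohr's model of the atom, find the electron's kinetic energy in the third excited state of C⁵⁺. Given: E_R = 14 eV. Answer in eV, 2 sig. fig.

32 eV

For a Coulomb orbit the virial theorem gives K = −E_n.
E_n = −E_R·Z²/n², so K = E_R·Z²/n² = 14 × 6²/4² = 32 eV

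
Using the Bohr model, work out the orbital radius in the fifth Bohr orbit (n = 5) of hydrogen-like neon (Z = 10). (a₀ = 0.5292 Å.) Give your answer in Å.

1.323 Å

r_n = n²a₀/Z = 5² × 0.5292 / 10
    = 25 × 0.5292 / 10 = 1.323 Å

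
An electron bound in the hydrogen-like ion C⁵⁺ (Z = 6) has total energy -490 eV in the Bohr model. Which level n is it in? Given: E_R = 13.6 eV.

E_n = −E_R Z²/n² ⇒ n² = E_R Z²/(−E_n) = 13.6 × 6² / 490 ≈ 1.00
n = 1

1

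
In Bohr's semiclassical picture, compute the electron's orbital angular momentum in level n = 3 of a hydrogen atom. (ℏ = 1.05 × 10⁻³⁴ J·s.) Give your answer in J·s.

L_n = nℏ = 3 × 1.05 × 10⁻³⁴ = 3.15 × 10⁻³⁴ J·s

3.15 × 10⁻³⁴ J·s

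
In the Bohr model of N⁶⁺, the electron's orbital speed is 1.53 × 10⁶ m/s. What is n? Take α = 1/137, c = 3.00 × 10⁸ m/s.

10

v_n = Zαc/n ⇒ n = Zαc/v = 7 × 0.00730 × 3.00 × 10⁸ / 1.53 × 10⁶ ≈ 10.02
n = 10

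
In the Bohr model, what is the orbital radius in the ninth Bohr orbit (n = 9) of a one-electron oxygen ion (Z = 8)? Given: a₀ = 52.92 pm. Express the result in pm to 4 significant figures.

r_n = n²a₀/Z = 9² × 52.92 / 8
    = 81 × 52.92 / 8 = 535.8 pm

535.8 pm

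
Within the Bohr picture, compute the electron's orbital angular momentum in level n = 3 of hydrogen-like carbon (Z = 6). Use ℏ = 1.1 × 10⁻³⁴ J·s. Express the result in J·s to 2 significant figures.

3.3 × 10⁻³⁴ J·s

L_n = nℏ = 3 × 1.1 × 10⁻³⁴ = 3.3 × 10⁻³⁴ J·s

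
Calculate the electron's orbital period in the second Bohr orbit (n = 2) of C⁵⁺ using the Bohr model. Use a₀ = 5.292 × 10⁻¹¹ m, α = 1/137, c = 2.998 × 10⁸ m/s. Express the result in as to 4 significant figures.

r = n²a₀/Z = 2²·5.292 × 10⁻¹¹/6 = 3.528 × 10⁻¹¹ m
v = Zαc/n = 6·0.007299·2.998 × 10⁸/2 = 6.565 × 10⁶ m/s
T = 2πr/v = 3.377 × 10⁻¹⁷ s = 33.77 as

33.77 as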